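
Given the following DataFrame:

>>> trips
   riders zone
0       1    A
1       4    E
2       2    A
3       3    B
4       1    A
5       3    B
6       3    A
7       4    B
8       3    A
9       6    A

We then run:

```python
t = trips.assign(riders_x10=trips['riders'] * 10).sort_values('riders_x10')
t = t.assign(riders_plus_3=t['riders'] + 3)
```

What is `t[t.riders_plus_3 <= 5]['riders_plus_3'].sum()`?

add column riders_x10 = trips['riders'] * 10:
   riders zone  riders_x10
0       1    A          10
1       4    E          40
2       2    A          20
3       3    B          30
4       1    A          10
5       3    B          30
6       3    A          30
7       4    B          40
8       3    A          30
9       6    A          60
sort by riders_x10:
   riders zone  riders_x10
0       1    A          10
4       1    A          10
2       2    A          20
3       3    B          30
5       3    B          30
6       3    A          30
8       3    A          30
1       4    E          40
7       4    B          40
9       6    A          60
add column riders_plus_3 = t['riders'] + 3:
   riders zone  riders_x10  riders_plus_3
0       1    A          10              4
4       1    A          10              4
2       2    A          20              5
3       3    B          30              6
5       3    B          30              6
6       3    A          30              6
8       3    A          30              6
1       4    E          40              7
7       4    B          40              7
9       6    A          60              9
filter rows where riders_plus_3 <= 5:
   riders zone  riders_x10  riders_plus_3
0       1    A          10              4
4       1    A          10              4
2       2    A          20              5
Finally, sum of column 'riders_plus_3' = 13.

13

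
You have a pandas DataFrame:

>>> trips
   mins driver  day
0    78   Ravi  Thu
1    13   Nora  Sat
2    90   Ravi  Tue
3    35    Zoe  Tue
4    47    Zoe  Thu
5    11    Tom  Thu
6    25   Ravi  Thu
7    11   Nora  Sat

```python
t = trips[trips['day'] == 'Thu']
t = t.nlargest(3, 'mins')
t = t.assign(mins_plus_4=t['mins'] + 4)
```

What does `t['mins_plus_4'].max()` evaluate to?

82

filter rows where day == 'Thu':
   mins driver  day
0    78   Ravi  Thu
4    47    Zoe  Thu
5    11    Tom  Thu
6    25   Ravi  Thu
take 3 rows with largest mins:
   mins driver  day
0    78   Ravi  Thu
4    47    Zoe  Thu
6    25   Ravi  Thu
add column mins_plus_4 = t['mins'] + 4:
   mins driver  day  mins_plus_4
0    78   Ravi  Thu           82
4    47    Zoe  Thu           51
6    25   Ravi  Thu           29
Then the max of column 'mins_plus_4': 82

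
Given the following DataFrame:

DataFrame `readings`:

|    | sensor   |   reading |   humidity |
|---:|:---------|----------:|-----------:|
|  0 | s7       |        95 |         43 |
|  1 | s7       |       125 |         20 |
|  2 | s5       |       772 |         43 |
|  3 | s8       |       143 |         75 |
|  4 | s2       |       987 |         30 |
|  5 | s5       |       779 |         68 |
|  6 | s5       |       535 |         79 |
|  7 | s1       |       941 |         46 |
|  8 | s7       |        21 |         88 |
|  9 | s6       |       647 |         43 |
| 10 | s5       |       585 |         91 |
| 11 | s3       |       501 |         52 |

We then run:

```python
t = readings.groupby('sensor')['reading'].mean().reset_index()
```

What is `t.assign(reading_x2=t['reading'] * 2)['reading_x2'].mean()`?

1133.45238095

group by sensor, mean of reading:
sensor
s1    941.000000
s2    987.000000
s3    501.000000
s5    667.750000
s6    647.000000
s7     80.333333
s8    143.000000
Name: reading, dtype: float64
reset_index():
  sensor     reading
0     s1  941.000000
1     s2  987.000000
2     s3  501.000000
3     s5  667.750000
4     s6  647.000000
5     s7   80.333333
6     s8  143.000000
add column reading_x2 = t['reading'] * 2:
  sensor     reading   reading_x2
0     s1  941.000000  1882.000000
1     s2  987.000000  1974.000000
2     s3  501.000000  1002.000000
3     s5  667.750000  1335.500000
4     s6  647.000000  1294.000000
5     s7   80.333333   160.666667
6     s8  143.000000   286.000000
Then the mean of column 'reading_x2': 1133.45238095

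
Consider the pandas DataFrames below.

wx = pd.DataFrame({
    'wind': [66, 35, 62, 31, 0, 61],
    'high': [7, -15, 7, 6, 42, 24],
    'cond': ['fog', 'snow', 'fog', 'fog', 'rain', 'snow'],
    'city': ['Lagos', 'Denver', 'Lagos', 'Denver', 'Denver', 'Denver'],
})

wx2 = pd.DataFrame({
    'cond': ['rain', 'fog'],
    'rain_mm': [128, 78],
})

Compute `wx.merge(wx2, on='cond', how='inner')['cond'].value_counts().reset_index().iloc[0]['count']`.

3

merge on 'cond' (how='inner') → 4 rows:
   wind  high  cond    city  rain_mm
0    66     7   fog   Lagos       78
1    62     7   fog   Lagos       78
2    31     6   fog  Denver       78
3     0    42  rain  Denver      128
value_counts of cond:
cond
fog     3
rain    1
Name: count, dtype: int64
reset_index():
   cond  count
0   fog      3
1  rain      1
value at position 0, column 'count' → 3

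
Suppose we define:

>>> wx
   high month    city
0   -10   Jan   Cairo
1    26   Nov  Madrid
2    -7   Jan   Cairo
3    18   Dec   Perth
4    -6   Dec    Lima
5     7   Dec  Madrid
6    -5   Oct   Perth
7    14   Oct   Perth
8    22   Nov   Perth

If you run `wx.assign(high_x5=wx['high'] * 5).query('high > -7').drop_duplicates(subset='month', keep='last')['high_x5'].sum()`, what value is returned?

add column high_x5 = wx['high'] * 5:
   high month    city  high_x5
0   -10   Jan   Cairo      -50
1    26   Nov  Madrid      130
2    -7   Jan   Cairo      -35
3    18   Dec   Perth       90
4    -6   Dec    Lima      -30
5     7   Dec  Madrid       35
6    -5   Oct   Perth      -25
7    14   Oct   Perth       70
8    22   Nov   Perth      110
filter rows where high > -7:
   high month    city  high_x5
1    26   Nov  Madrid      130
3    18   Dec   Perth       90
4    -6   Dec    Lima      -30
5     7   Dec  Madrid       35
6    -5   Oct   Perth      -25
7    14   Oct   Perth       70
8    22   Nov   Perth      110
drop duplicate month (keep=last):
   high month    city  high_x5
5     7   Dec  Madrid       35
7    14   Oct   Perth       70
8    22   Nov   Perth      110

215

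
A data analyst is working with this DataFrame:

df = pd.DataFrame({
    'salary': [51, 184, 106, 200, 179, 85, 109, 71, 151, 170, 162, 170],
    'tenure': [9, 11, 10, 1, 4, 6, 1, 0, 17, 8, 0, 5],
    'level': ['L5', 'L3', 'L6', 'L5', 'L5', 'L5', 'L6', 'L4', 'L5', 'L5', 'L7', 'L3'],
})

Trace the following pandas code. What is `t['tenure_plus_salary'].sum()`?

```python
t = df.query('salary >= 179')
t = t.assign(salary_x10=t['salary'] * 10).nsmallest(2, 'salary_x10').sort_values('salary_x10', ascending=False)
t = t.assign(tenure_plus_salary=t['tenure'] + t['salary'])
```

378

filter rows where salary >= 179:
   salary  tenure level
1     184      11    L3
3     200       1    L5
4     179       4    L5
add column salary_x10 = t['salary'] * 10:
   salary  tenure level  salary_x10
1     184      11    L3        1840
3     200       1    L5        2000
4     179       4    L5        1790
take 2 rows with smallest salary_x10:
   salary  tenure level  salary_x10
4     179       4    L5        1790
1     184      11    L3        1840
sort by salary_x10 descending:
   salary  tenure level  salary_x10
1     184      11    L3        1840
4     179       4    L5        1790
add column tenure_plus_salary = t['tenure'] + t['salary']:
   salary  tenure level  salary_x10  tenure_plus_salary
1     184      11    L3        1840                 195
4     179       4    L5        1790                 183
Finally, sum of column 'tenure_plus_salary' = 378.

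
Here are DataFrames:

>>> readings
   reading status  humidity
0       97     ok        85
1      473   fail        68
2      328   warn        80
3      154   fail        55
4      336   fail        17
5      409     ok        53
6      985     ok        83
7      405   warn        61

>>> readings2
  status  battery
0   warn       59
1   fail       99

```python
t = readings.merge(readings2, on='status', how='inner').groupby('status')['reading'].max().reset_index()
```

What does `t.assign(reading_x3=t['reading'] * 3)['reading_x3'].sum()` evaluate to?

merge on 'status' (how='inner') → 5 rows:
   reading status  humidity  battery
0      473   fail        68       99
1      328   warn        80       59
2      154   fail        55       99
3      336   fail        17       99
4      405   warn        61       59
group by status, max of reading:
status
fail    473
warn    405
Name: reading, dtype: int64
reset_index():
  status  reading
0   fail      473
1   warn      405
add column reading_x3 = t['reading'] * 3:
  status  reading  reading_x3
0   fail      473        1419
1   warn      405        1215
sum of column 'reading_x3' → 2634

2634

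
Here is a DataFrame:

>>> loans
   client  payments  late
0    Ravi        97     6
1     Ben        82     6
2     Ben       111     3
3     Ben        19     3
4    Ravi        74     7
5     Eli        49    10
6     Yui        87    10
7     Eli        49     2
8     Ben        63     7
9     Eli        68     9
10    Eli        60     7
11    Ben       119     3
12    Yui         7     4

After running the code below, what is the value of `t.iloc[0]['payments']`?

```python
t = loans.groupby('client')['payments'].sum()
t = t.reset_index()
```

394

group by client, sum of payments:
client
Ben     394
Eli     226
Ravi    171
Yui      94
Name: payments, dtype: int64
reset_index():
  client  payments
0    Ben       394
1    Eli       226
2   Ravi       171
3    Yui        94
Reading off the value at position 0, column 'payments', we get 394.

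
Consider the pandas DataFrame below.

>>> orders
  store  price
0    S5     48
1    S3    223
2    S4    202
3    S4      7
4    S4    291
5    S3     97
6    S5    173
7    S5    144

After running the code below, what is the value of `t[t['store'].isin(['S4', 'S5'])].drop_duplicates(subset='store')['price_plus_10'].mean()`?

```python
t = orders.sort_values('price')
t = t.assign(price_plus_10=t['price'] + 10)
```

37.5

sort by price:
  store  price
3    S4      7
0    S5     48
5    S3     97
7    S5    144
6    S5    173
2    S4    202
1    S3    223
4    S4    291
add column price_plus_10 = t['price'] + 10:
  store  price  price_plus_10
3    S4      7             17
0    S5     48             58
5    S3     97            107
7    S5    144            154
6    S5    173            183
2    S4    202            212
1    S3    223            233
4    S4    291            301
filter rows where store in ['S4', 'S5']:
  store  price  price_plus_10
3    S4      7             17
0    S5     48             58
7    S5    144            154
6    S5    173            183
2    S4    202            212
4    S4    291            301
drop duplicate store (keep=first):
  store  price  price_plus_10
3    S4      7             17
0    S5     48             58
mean of column 'price_plus_10' → 37.5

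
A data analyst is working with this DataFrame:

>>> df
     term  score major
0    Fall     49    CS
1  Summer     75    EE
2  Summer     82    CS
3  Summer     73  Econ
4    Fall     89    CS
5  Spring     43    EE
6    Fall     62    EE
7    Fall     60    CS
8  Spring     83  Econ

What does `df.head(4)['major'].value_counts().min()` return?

take first 4 rows:
     term  score major
0    Fall     49    CS
1  Summer     75    EE
2  Summer     82    CS
3  Summer     73  Econ
value_counts of major:
major
CS      2
EE      1
Econ    1
Name: count, dtype: int64

1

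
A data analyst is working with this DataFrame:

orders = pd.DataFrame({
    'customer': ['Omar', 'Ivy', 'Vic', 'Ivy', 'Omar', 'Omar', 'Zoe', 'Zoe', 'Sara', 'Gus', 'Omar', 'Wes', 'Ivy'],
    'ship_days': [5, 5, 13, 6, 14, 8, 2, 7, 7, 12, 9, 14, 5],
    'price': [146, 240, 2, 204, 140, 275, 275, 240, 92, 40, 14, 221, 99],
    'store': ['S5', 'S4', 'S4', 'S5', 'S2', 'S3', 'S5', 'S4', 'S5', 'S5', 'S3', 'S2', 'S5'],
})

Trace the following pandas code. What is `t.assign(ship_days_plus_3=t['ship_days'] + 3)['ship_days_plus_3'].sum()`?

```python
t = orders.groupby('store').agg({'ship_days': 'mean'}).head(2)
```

28.5

group by store, mean of ship_days:
       ship_days
store           
S2     14.000000
S3      8.500000
S4      8.333333
S5      6.166667
take first 2 rows:
       ship_days
store           
S2          14.0
S3           8.5
add column ship_days_plus_3 = t['ship_days'] + 3:
       ship_days  ship_days_plus_3
store                             
S2          14.0              17.0
S3           8.5              11.5
Then the sum of column 'ship_days_plus_3': 28.5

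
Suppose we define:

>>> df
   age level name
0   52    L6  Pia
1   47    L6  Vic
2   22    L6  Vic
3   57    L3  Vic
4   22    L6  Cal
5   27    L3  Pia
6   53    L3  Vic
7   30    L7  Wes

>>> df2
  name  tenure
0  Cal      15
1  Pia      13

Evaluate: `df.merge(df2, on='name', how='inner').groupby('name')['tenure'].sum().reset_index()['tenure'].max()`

26

merge on 'name' (how='inner') → 3 rows:
   age level name  tenure
0   52    L6  Pia      13
1   22    L6  Cal      15
2   27    L3  Pia      13
group by name, sum of tenure:
name
Cal    15
Pia    26
Name: tenure, dtype: int64
reset_index():
  name  tenure
0  Cal      15
1  Pia      26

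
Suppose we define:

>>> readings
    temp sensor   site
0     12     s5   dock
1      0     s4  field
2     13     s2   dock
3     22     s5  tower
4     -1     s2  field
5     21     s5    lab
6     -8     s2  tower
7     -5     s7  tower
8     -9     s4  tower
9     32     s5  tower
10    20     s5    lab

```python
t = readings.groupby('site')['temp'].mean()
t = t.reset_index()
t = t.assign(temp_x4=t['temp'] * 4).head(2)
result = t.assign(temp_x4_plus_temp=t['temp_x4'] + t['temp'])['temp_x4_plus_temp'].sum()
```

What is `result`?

group by site, mean of temp:
site
dock     12.5
field    -0.5
lab      20.5
tower     6.4
Name: temp, dtype: float64
reset_index():
    site  temp
0   dock  12.5
1  field  -0.5
2    lab  20.5
3  tower   6.4
add column temp_x4 = t['temp'] * 4:
    site  temp  temp_x4
0   dock  12.5     50.0
1  field  -0.5     -2.0
2    lab  20.5     82.0
3  tower   6.4     25.6
take first 2 rows:
    site  temp  temp_x4
0   dock  12.5     50.0
1  field  -0.5     -2.0
add column temp_x4_plus_temp = t['temp_x4'] + t['temp']:
    site  temp  temp_x4  temp_x4_plus_temp
0   dock  12.5     50.0               62.5
1  field  -0.5     -2.0               -2.5

60.0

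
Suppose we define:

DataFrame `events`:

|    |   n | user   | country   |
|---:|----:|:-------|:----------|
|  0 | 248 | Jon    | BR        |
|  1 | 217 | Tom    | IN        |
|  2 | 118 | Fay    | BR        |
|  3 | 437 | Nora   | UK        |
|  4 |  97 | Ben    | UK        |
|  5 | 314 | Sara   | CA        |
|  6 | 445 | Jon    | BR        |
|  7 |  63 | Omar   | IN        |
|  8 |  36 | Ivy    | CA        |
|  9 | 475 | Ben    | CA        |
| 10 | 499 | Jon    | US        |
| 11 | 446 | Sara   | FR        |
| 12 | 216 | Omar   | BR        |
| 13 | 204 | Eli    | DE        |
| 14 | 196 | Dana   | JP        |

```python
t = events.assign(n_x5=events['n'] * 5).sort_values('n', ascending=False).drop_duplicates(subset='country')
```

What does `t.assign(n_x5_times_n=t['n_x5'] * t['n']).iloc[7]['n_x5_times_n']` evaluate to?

192080

add column n_x5 = events['n'] * 5:
      n  user country  n_x5
0   248   Jon      BR  1240
1   217   Tom      IN  1085
2   118   Fay      BR   590
3   437  Nora      UK  2185
4    97   Ben      UK   485
5   314  Sara      CA  1570
6   445   Jon      BR  2225
7    63  Omar      IN   315
8    36   Ivy      CA   180
9   475   Ben      CA  2375
10  499   Jon      US  2495
11  446  Sara      FR  2230
12  216  Omar      BR  1080
13  204   Eli      DE  1020
14  196  Dana      JP   980
sort by n descending:
      n  user country  n_x5
10  499   Jon      US  2495
9   475   Ben      CA  2375
11  446  Sara      FR  2230
6   445   Jon      BR  2225
3   437  Nora      UK  2185
5   314  Sara      CA  1570
0   248   Jon      BR  1240
1   217   Tom      IN  1085
12  216  Omar      BR  1080
13  204   Eli      DE  1020
14  196  Dana      JP   980
2   118   Fay      BR   590
4    97   Ben      UK   485
7    63  Omar      IN   315
8    36   Ivy      CA   180
drop duplicate country (keep=first):
      n  user country  n_x5
10  499   Jon      US  2495
9   475   Ben      CA  2375
11  446  Sara      FR  2230
6   445   Jon      BR  2225
3   437  Nora      UK  2185
1   217   Tom      IN  1085
13  204   Eli      DE  1020
14  196  Dana      JP   980
add column n_x5_times_n = t['n_x5'] * t['n']:
      n  user country  n_x5  n_x5_times_n
10  499   Jon      US  2495       1245005
9   475   Ben      CA  2375       1128125
11  446  Sara      FR  2230        994580
6   445   Jon      BR  2225        990125
3   437  Nora      UK  2185        954845
1   217   Tom      IN  1085        235445
13  204   Eli      DE  1020        208080
14  196  Dana      JP   980        192080
Then the value at position 7, column 'n_x5_times_n': 192080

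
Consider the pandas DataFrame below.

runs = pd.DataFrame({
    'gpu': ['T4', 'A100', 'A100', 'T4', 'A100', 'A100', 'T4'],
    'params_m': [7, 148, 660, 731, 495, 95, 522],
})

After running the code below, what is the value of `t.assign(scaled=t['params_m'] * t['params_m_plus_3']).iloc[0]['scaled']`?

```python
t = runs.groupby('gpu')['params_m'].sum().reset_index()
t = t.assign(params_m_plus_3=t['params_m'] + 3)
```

1958598

group by gpu, sum of params_m:
gpu
A100    1398
T4      1260
Name: params_m, dtype: int64
reset_index():
    gpu  params_m
0  A100      1398
1    T4      1260
add column params_m_plus_3 = t['params_m'] + 3:
    gpu  params_m  params_m_plus_3
0  A100      1398             1401
1    T4      1260             1263
add column scaled = t['params_m'] * t['params_m_plus_3']:
    gpu  params_m  params_m_plus_3   scaled
0  A100      1398             1401  1958598
1    T4      1260             1263  1591380
Then the value at position 0, column 'scaled': 1958598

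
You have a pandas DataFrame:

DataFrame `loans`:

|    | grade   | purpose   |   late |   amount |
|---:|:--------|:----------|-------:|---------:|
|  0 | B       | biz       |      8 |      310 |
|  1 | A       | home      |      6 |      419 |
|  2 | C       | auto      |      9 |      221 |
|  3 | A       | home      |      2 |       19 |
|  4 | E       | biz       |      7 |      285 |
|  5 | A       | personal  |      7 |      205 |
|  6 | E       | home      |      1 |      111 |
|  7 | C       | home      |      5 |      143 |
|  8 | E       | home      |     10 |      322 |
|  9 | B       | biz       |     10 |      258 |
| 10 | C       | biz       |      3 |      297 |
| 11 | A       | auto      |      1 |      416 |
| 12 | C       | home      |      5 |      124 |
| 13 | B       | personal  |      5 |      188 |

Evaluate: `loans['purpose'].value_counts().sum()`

14

value_counts of purpose:
purpose
home        6
biz         4
auto        2
personal    2
Name: count, dtype: int64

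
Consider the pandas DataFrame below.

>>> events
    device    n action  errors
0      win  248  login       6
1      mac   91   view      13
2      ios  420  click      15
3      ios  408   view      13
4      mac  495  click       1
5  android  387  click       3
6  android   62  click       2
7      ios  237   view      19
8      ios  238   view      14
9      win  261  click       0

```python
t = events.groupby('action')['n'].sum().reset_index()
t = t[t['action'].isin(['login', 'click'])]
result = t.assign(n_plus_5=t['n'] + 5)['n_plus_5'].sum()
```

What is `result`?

group by action, sum of n:
action
click    1625
login     248
view      974
Name: n, dtype: int64
reset_index():
  action     n
0  click  1625
1  login   248
2   view   974
filter rows where action in ['login', 'click']:
  action     n
0  click  1625
1  login   248
add column n_plus_5 = t['n'] + 5:
  action     n  n_plus_5
0  click  1625      1630
1  login   248       253

1883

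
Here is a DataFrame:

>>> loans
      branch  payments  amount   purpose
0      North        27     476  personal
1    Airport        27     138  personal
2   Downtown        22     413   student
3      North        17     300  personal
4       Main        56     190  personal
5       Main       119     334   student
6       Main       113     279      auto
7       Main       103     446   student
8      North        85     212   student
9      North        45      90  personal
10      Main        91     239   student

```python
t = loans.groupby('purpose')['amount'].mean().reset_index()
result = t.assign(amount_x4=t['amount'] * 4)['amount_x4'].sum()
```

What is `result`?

group by purpose, mean of amount:
purpose
auto        279.0
personal    238.8
student     328.8
Name: amount, dtype: float64
reset_index():
    purpose  amount
0      auto   279.0
1  personal   238.8
2   student   328.8
add column amount_x4 = t['amount'] * 4:
    purpose  amount  amount_x4
0      auto   279.0     1116.0
1  personal   238.8      955.2
2   student   328.8     1315.2
Taking the sum of column 'amount_x4' gives 3386.4.

3386.4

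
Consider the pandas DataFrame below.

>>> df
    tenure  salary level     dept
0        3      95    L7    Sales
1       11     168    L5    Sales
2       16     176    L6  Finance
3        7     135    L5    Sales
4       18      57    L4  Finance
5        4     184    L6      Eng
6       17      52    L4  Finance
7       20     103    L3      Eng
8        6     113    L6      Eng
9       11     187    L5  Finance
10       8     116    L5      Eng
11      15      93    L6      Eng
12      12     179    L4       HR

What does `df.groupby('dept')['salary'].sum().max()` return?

609

group by dept, sum of salary:
dept
Eng        609
Finance    472
HR         179
Sales      398
Name: salary, dtype: int64
Hence 609.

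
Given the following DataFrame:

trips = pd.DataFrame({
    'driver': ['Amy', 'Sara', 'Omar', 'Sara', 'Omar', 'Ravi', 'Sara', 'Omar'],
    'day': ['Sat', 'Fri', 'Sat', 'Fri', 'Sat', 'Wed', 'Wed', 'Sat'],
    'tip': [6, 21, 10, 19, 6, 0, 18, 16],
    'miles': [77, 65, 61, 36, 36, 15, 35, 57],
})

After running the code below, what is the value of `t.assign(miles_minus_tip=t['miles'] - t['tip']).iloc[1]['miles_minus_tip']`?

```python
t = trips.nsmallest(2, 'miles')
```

take 2 rows with smallest miles:
  driver  day  tip  miles
5   Ravi  Wed    0     15
6   Sara  Wed   18     35
add column miles_minus_tip = t['miles'] - t['tip']:
  driver  day  tip  miles  miles_minus_tip
5   Ravi  Wed    0     15               15
6   Sara  Wed   18     35               17
Hence 17.

17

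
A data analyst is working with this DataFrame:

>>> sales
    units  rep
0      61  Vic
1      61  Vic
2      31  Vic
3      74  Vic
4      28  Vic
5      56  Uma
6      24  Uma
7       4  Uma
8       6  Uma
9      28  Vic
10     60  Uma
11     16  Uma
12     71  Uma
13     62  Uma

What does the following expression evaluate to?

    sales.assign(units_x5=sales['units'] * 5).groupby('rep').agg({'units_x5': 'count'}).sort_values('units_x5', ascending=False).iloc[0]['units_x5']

add column units_x5 = sales['units'] * 5:
    units  rep  units_x5
0      61  Vic       305
1      61  Vic       305
2      31  Vic       155
3      74  Vic       370
4      28  Vic       140
5      56  Uma       280
6      24  Uma       120
7       4  Uma        20
8       6  Uma        30
9      28  Vic       140
10     60  Uma       300
11     16  Uma        80
12     71  Uma       355
13     62  Uma       310
group by rep, count of units_x5:
     units_x5
rep          
Uma         8
Vic         6
sort by units_x5 descending:
     units_x5
rep          
Uma         8
Vic         6
Hence 8.

8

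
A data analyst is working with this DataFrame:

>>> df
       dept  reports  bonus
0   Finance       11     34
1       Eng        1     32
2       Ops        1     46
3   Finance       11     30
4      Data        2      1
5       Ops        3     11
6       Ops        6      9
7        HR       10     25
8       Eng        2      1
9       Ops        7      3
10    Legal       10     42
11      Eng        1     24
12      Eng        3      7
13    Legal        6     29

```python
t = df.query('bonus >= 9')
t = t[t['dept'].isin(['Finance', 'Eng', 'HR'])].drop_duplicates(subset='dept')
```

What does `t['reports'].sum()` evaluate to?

22

filter rows where bonus >= 9:
       dept  reports  bonus
0   Finance       11     34
1       Eng        1     32
2       Ops        1     46
3   Finance       11     30
5       Ops        3     11
6       Ops        6      9
7        HR       10     25
10    Legal       10     42
11      Eng        1     24
13    Legal        6     29
filter rows where dept in ['Finance', 'Eng', 'HR']:
       dept  reports  bonus
0   Finance       11     34
1       Eng        1     32
3   Finance       11     30
7        HR       10     25
11      Eng        1     24
drop duplicate dept (keep=first):
      dept  reports  bonus
0  Finance       11     34
1      Eng        1     32
7       HR       10     25
Taking the sum of column 'reports' gives 22.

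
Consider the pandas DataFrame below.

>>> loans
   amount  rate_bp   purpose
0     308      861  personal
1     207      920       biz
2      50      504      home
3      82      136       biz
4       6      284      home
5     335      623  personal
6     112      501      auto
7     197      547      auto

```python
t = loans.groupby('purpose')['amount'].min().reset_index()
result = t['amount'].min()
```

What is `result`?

group by purpose, min of amount:
purpose
auto        112
biz          82
home          6
personal    308
Name: amount, dtype: int64
reset_index():
    purpose  amount
0      auto     112
1       biz      82
2      home       6
3  personal     308
min of column 'amount' → 6

6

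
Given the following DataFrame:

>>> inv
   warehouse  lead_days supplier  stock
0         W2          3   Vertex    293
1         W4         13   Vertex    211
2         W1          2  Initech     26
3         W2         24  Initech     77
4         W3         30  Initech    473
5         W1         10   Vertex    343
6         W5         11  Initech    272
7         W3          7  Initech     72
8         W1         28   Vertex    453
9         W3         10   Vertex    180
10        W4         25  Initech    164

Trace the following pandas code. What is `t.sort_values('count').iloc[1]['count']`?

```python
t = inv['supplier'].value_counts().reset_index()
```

value_counts of supplier:
supplier
Initech    6
Vertex     5
Name: count, dtype: int64
reset_index():
  supplier  count
0  Initech      6
1   Vertex      5
sort by count:
  supplier  count
1   Vertex      5
0  Initech      6

6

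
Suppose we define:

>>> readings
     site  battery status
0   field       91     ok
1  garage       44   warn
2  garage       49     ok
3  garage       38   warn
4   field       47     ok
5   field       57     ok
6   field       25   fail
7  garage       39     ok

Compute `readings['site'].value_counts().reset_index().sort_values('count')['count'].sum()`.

8

value_counts of site:
site
field     4
garage    4
Name: count, dtype: int64
reset_index():
     site  count
0   field      4
1  garage      4
sort by count:
     site  count
0   field      4
1  garage      4
Reading off the sum of column 'count', we get 8.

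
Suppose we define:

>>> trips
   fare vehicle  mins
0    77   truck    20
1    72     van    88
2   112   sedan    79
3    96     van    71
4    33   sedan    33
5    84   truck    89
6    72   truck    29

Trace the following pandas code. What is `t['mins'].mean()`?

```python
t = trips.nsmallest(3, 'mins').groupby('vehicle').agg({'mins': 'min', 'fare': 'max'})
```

26.5

take 3 rows with smallest mins:
   fare vehicle  mins
0    77   truck    20
6    72   truck    29
4    33   sedan    33
group by vehicle: min(mins), max(fare):
         mins  fare
vehicle            
sedan      33    33
truck      20    77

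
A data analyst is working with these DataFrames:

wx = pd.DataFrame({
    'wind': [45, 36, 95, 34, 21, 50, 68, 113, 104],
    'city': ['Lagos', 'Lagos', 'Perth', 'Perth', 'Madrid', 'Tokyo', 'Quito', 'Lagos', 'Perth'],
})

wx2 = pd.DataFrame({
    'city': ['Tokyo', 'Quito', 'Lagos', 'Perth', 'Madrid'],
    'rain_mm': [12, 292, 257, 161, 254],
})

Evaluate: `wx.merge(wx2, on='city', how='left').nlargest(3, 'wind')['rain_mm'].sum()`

579

merge on 'city' (how='left') → 9 rows:
   wind    city  rain_mm
0    45   Lagos      257
1    36   Lagos      257
2    95   Perth      161
3    34   Perth      161
4    21  Madrid      254
5    50   Tokyo       12
6    68   Quito      292
7   113   Lagos      257
8   104   Perth      161
take 3 rows with largest wind:
   wind   city  rain_mm
7   113  Lagos      257
8   104  Perth      161
2    95  Perth      161
Finally, sum of column 'rain_mm' = 579.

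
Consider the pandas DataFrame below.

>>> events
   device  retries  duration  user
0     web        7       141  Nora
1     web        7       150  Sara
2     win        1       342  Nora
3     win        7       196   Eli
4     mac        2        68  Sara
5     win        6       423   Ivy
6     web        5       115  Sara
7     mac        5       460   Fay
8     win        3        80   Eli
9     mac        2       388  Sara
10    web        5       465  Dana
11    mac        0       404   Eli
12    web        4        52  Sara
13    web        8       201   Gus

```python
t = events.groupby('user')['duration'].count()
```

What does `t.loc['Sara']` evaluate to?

group by user, count of duration:
user
Dana    1
Eli     3
Fay     1
Gus     1
Ivy     1
Nora    2
Sara    5
Name: duration, dtype: int64
Reading off the value at index 'Sara', we get 5.

5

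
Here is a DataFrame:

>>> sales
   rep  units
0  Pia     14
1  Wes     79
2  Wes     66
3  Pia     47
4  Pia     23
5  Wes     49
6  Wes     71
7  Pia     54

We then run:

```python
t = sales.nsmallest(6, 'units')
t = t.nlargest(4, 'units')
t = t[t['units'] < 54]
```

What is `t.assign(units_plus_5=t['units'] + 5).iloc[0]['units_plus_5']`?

54

take 6 rows with smallest units:
   rep  units
0  Pia     14
4  Pia     23
3  Pia     47
5  Wes     49
7  Pia     54
2  Wes     66
take 4 rows with largest units:
   rep  units
2  Wes     66
7  Pia     54
5  Wes     49
3  Pia     47
filter rows where units < 54:
   rep  units
5  Wes     49
3  Pia     47
add column units_plus_5 = t['units'] + 5:
   rep  units  units_plus_5
5  Wes     49            54
3  Pia     47            52
Reading off the value at position 0, column 'units_plus_5', we get 54.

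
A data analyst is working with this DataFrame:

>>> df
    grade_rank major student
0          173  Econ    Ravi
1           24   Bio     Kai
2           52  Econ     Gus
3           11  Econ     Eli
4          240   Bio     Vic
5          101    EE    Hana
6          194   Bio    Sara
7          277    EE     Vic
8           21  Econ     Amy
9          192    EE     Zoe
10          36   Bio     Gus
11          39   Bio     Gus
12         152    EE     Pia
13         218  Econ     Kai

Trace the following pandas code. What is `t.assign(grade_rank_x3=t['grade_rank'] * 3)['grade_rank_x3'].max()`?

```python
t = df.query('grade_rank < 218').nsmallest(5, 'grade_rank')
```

117

filter rows where grade_rank < 218:
    grade_rank major student
0          173  Econ    Ravi
1           24   Bio     Kai
2           52  Econ     Gus
3           11  Econ     Eli
5          101    EE    Hana
6          194   Bio    Sara
8           21  Econ     Amy
9          192    EE     Zoe
10          36   Bio     Gus
11          39   Bio     Gus
12         152    EE     Pia
take 5 rows with smallest grade_rank:
    grade_rank major student
3           11  Econ     Eli
8           21  Econ     Amy
1           24   Bio     Kai
10          36   Bio     Gus
11          39   Bio     Gus
add column grade_rank_x3 = t['grade_rank'] * 3:
    grade_rank major student  grade_rank_x3
3           11  Econ     Eli             33
8           21  Econ     Amy             63
1           24   Bio     Kai             72
10          36   Bio     Gus            108
11          39   Bio     Gus            117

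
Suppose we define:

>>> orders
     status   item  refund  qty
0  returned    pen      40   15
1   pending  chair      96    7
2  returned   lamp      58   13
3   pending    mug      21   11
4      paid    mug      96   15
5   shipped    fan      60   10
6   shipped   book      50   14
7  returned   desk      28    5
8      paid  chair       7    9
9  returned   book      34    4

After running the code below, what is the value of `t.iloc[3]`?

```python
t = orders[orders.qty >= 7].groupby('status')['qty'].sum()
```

filter rows where qty >= 7:
     status   item  refund  qty
0  returned    pen      40   15
1   pending  chair      96    7
2  returned   lamp      58   13
3   pending    mug      21   11
4      paid    mug      96   15
5   shipped    fan      60   10
6   shipped   book      50   14
8      paid  chair       7    9
group by status, sum of qty:
status
paid        24
pending     18
returned    28
shipped     24
Name: qty, dtype: int64

24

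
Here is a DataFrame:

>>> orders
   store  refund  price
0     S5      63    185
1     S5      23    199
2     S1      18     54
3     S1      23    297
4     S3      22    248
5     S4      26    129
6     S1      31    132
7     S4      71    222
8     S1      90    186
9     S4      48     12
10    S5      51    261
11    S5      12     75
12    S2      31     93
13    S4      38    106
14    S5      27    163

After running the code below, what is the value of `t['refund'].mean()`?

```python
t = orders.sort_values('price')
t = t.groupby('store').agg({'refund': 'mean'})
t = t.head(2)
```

sort by price:
   store  refund  price
9     S4      48     12
2     S1      18     54
11    S5      12     75
12    S2      31     93
13    S4      38    106
5     S4      26    129
6     S1      31    132
14    S5      27    163
0     S5      63    185
8     S1      90    186
1     S5      23    199
7     S4      71    222
4     S3      22    248
10    S5      51    261
3     S1      23    297
group by store, mean of refund:
       refund
store        
S1      40.50
S2      31.00
S3      22.00
S4      45.75
S5      35.20
take first 2 rows:
       refund
store        
S1       40.5
S2       31.0
Reading off the mean of column 'refund', we get 35.75.

35.75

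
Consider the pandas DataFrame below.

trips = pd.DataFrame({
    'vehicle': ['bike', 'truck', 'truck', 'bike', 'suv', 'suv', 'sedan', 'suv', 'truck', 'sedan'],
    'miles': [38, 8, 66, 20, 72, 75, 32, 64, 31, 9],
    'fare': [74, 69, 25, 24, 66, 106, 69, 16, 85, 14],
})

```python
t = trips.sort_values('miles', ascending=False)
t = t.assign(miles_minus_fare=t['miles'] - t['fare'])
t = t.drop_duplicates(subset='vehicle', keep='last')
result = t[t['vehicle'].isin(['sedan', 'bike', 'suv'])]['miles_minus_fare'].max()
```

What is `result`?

48

sort by miles descending:
  vehicle  miles  fare
5     suv     75   106
4     suv     72    66
2   truck     66    25
7     suv     64    16
0    bike     38    74
6   sedan     32    69
8   truck     31    85
3    bike     20    24
9   sedan      9    14
1   truck      8    69
add column miles_minus_fare = t['miles'] - t['fare']:
  vehicle  miles  fare  miles_minus_fare
5     suv     75   106               -31
4     suv     72    66                 6
2   truck     66    25                41
7     suv     64    16                48
0    bike     38    74               -36
6   sedan     32    69               -37
8   truck     31    85               -54
3    bike     20    24                -4
9   sedan      9    14                -5
1   truck      8    69               -61
drop duplicate vehicle (keep=last):
  vehicle  miles  fare  miles_minus_fare
7     suv     64    16                48
3    bike     20    24                -4
9   sedan      9    14                -5
1   truck      8    69               -61
filter rows where vehicle in ['sedan', 'bike', 'suv']:
  vehicle  miles  fare  miles_minus_fare
7     suv     64    16                48
3    bike     20    24                -4
9   sedan      9    14                -5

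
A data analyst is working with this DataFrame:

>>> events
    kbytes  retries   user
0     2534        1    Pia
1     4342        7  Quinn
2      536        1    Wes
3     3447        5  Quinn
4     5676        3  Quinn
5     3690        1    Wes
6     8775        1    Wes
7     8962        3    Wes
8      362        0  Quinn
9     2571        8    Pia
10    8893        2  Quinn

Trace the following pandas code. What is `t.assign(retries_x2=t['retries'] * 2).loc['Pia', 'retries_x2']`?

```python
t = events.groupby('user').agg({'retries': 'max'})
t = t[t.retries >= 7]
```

16

group by user, max of retries:
       retries
user          
Pia          8
Quinn        7
Wes          3
filter rows where retries >= 7:
       retries
user          
Pia          8
Quinn        7
add column retries_x2 = t['retries'] * 2:
       retries  retries_x2
user                      
Pia          8          16
Quinn        7          14
value at row 'Pia', column 'retries_x2' → 16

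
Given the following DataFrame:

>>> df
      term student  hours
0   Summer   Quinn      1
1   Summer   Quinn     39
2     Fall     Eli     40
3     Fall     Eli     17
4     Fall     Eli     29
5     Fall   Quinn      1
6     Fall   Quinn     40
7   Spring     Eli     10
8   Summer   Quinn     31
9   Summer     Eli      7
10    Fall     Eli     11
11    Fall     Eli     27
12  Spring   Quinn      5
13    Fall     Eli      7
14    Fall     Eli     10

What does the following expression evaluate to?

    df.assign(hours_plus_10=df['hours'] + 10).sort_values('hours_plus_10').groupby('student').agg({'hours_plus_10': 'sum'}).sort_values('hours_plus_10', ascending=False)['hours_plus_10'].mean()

add column hours_plus_10 = df['hours'] + 10:
      term student  hours  hours_plus_10
0   Summer   Quinn      1             11
1   Summer   Quinn     39             49
2     Fall     Eli     40             50
3     Fall     Eli     17             27
4     Fall     Eli     29             39
5     Fall   Quinn      1             11
6     Fall   Quinn     40             50
7   Spring     Eli     10             20
8   Summer   Quinn     31             41
9   Summer     Eli      7             17
10    Fall     Eli     11             21
11    Fall     Eli     27             37
12  Spring   Quinn      5             15
13    Fall     Eli      7             17
14    Fall     Eli     10             20
sort by hours_plus_10:
      term student  hours  hours_plus_10
0   Summer   Quinn      1             11
5     Fall   Quinn      1             11
12  Spring   Quinn      5             15
9   Summer     Eli      7             17
13    Fall     Eli      7             17
7   Spring     Eli     10             20
14    Fall     Eli     10             20
10    Fall     Eli     11             21
3     Fall     Eli     17             27
11    Fall     Eli     27             37
4     Fall     Eli     29             39
8   Summer   Quinn     31             41
1   Summer   Quinn     39             49
2     Fall     Eli     40             50
6     Fall   Quinn     40             50
group by student, sum of hours_plus_10:
         hours_plus_10
student               
Eli                248
Quinn              177
sort by hours_plus_10 descending:
         hours_plus_10
student               
Eli                248
Quinn              177
Taking the mean of column 'hours_plus_10' gives 212.5.

212.5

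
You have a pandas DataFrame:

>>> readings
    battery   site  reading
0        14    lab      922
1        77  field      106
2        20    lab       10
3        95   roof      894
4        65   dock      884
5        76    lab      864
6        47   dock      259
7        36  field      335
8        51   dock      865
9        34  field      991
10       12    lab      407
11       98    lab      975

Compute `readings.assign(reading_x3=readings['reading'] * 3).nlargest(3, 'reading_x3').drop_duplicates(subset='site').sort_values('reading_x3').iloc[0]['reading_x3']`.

2925

add column reading_x3 = readings['reading'] * 3:
    battery   site  reading  reading_x3
0        14    lab      922        2766
1        77  field      106         318
2        20    lab       10          30
3        95   roof      894        2682
4        65   dock      884        2652
5        76    lab      864        2592
6        47   dock      259         777
7        36  field      335        1005
8        51   dock      865        2595
9        34  field      991        2973
10       12    lab      407        1221
11       98    lab      975        2925
take 3 rows with largest reading_x3:
    battery   site  reading  reading_x3
9        34  field      991        2973
11       98    lab      975        2925
0        14    lab      922        2766
drop duplicate site (keep=first):
    battery   site  reading  reading_x3
9        34  field      991        2973
11       98    lab      975        2925
sort by reading_x3:
    battery   site  reading  reading_x3
11       98    lab      975        2925
9        34  field      991        2973
value at position 0, column 'reading_x3' → 2925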